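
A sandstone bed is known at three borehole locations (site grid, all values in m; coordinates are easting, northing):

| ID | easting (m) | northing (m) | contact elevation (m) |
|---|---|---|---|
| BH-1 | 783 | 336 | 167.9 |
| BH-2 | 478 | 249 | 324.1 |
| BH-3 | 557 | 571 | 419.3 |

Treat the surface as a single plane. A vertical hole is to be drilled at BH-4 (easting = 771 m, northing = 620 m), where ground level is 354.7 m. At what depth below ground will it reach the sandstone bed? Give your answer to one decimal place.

50.5 m

Two edge vectors: BH-1→BH-2 = (-305, -87, 156.2), BH-1→BH-3 = (-226, 235, 251.4).
Normal n = (BH-1→BH-2) × (BH-1→BH-3) = (-58578.8, 41375.8, -91337).
So ∂z/∂easting = −n_x/n_z = −0.64135 and ∂z/∂northing = −n_y/n_z = 0.45300.
Intercept c from BH-1: 167.9 + 502.18 − 152.21 = 517.87.
At (771, 620): z_contact = −494.48 + 280.86 + 517.87 = 304.25 m.
Depth below ground = 354.7 − 304.25 = 50.5 m.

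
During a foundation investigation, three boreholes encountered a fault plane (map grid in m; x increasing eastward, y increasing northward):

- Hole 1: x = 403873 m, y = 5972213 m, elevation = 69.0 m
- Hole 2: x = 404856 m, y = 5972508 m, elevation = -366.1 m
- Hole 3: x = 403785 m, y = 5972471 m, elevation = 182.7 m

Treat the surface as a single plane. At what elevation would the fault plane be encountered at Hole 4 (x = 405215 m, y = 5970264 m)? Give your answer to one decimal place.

Let the plane be z = a·x + b·y + c.
Hole 2−Hole 1: 983a + 295b = −435.1;  Hole 3−Hole 1: −88a + 258b = 113.7.
Solving gives a = −0.521498065, b = 0.262822365.
Then c = 69 − a·403873 − b·5972213 = −1358943.16.
At (405215, 5970264): z = −211318.8 + 1569118.9 − 1358943.16 = -1143.1 m.

-1143.1 m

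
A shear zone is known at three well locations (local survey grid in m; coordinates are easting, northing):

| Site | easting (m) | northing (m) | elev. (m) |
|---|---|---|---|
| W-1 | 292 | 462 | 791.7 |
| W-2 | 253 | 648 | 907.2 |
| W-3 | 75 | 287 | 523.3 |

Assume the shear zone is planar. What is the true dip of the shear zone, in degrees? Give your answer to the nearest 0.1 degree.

44.5°

Two edge vectors: W-1→W-2 = (-39, 186, 115.5), W-1→W-3 = (-217, -175, -268.4).
Normal n = (W-1→W-2) × (W-1→W-3) = (-29709.9, -35531.1, 47187).
So ∂z/∂easting = −n_x/n_z = 0.62962 and ∂z/∂northing = −n_y/n_z = 0.75298.
Gradient magnitude |∇z| = √(a² + b²) = √(0.39642 + 0.56699) = 0.98153.
True dip = arctan(0.98153) = 44.5°, dipping toward SW (azimuth ≈ 220°).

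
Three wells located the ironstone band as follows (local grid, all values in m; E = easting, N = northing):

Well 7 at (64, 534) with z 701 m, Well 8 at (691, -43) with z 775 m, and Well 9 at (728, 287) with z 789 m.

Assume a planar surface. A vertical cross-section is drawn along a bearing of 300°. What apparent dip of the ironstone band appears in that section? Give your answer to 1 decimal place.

Two edge vectors: Well 7→Well 8 = (627, -577, 74), Well 7→Well 9 = (664, -247, 88).
Normal n = (Well 7→Well 8) × (Well 7→Well 9) = (-32498, -6040, 228259).
So ∂z/∂E = −n_x/n_z = 0.14237 and ∂z/∂N = −n_y/n_z = 0.02646.
Unit vector along 300° is (sin 300°, cos 300°) = (-0.8660, 0.5000).
Slope in that direction = a·(-0.8660) + b·(0.5000) = −0.11007.
Apparent dip = arctan|0.11007| = 6.3° (true dip is 8.2°, so apparent ≤ true as expected).

6.3°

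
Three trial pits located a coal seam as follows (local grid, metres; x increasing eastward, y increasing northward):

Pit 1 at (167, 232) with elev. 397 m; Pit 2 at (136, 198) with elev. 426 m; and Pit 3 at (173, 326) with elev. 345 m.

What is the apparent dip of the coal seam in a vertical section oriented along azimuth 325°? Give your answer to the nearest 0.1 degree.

13.1°

Two edge vectors: Pit 1→Pit 2 = (-31, -34, 29), Pit 1→Pit 3 = (6, 94, -52).
Normal n = (Pit 1→Pit 2) × (Pit 1→Pit 3) = (-958, -1438, -2710).
So ∂z/∂x = −n_x/n_z = −0.35351 and ∂z/∂y = −n_y/n_z = −0.53063.
Unit vector along 325° is (sin 325°, cos 325°) = (-0.5736, 0.8192).
Slope in that direction = a·(-0.5736) + b·(0.8192) = −0.23190.
Apparent dip = arctan|0.23190| = 13.1° (true dip is 32.5°, so apparent ≤ true as expected).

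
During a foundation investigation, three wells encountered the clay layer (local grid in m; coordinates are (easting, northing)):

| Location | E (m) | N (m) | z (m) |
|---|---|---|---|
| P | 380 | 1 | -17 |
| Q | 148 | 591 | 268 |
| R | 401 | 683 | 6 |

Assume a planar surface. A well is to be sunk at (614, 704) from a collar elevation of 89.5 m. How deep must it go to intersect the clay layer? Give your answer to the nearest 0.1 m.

Two edge vectors: P→Q = (-232, 590, 285), P→R = (21, 682, 23).
Normal n = (P→Q) × (P→R) = (-180800, 11321, -170614).
So ∂z/∂E = −n_x/n_z = −1.05970 and ∂z/∂N = −n_y/n_z = 0.06635.
Intercept c from P: -17 + 402.69 − 0.07 = 385.62.
At (614, 704): z_contact = −650.66 + 46.71 + 385.62 = -218.32 m.
Depth below ground = 89.5 − (-218.32) = 307.8 m.

307.8 m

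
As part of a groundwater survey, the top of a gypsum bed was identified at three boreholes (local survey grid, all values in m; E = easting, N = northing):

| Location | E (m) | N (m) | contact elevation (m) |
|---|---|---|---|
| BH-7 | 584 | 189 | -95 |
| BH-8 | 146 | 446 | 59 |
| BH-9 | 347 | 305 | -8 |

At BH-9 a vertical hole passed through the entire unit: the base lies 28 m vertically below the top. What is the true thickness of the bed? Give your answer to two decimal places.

25.32 m

Let the plane be z = a·E + b·N + c.
BH-8−BH-7: −438a + 257b = 154;  BH-9−BH-7: −237a + 116b = 87.
Solving gives a = −0.44501, b = −0.15919.
|∇z| = √(a²+b²) = 0.47262, so dip δ = arctan(0.47262) = 25.30°.
True thickness = vertical thickness × cos δ = 28 × cos 25.30° = 25.32 m.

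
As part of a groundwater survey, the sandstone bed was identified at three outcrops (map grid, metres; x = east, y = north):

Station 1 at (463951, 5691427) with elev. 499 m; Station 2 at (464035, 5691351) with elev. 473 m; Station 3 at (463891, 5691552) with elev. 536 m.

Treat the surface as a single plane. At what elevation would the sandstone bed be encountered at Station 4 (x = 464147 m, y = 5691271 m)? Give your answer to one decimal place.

443.9 m

Two edge vectors: Station 1→Station 2 = (84, -76, -26), Station 1→Station 3 = (-60, 125, 37).
Normal n = (Station 1→Station 2) × (Station 1→Station 3) = (438, -1548, 5940).
So ∂z/∂x = −n_x/n_z = −0.073737374 and ∂z/∂y = −n_y/n_z = 0.260606061.
Intercept c from Station 1: 499 + 34210.53 − 1483220.37 = −1448510.84.
At (464147, 5691271): z = −34225.0 + 1483179.7 − 1448510.84 = 443.9 m.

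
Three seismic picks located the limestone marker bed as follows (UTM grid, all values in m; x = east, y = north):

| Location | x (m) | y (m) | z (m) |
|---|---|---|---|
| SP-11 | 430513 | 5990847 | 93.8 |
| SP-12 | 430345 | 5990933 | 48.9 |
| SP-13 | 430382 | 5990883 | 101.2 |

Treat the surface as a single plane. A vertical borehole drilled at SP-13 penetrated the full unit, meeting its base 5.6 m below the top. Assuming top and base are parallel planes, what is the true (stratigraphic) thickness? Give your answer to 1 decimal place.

3.2 m

Let the plane be z = a·x + b·y + c.
SP-12−SP-11: −168a + 86b = −44.9;  SP-13−SP-11: −131a + 36b = 7.4.
Solving gives a = −0.43174, b = −1.36548.
|∇z| = √(a²+b²) = 1.43211, so dip δ = arctan(1.43211) = 55.07°.
True thickness = vertical thickness × cos δ = 5.6 × cos 55.07° = 3.2 m.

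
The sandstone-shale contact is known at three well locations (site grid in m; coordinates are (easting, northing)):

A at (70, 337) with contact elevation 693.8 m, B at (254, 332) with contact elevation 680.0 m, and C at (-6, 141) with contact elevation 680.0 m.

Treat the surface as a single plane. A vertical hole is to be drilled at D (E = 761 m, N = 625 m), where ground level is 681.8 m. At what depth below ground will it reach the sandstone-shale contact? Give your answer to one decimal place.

9.6 m

Let the plane be z = a·E + b·N + c.
B−A: 184a − 5b = −13.8;  C−A: −76a − 196b = −13.8.
Solving gives a = −0.07232, b = 0.09845.
Then c = 693.8 − a·70 − b·337 = 665.68.
At (761, 625): z_contact = −55.04 + 61.53 + 665.68 = 672.18 m.
Depth below ground = 681.8 − 672.18 = 9.6 m.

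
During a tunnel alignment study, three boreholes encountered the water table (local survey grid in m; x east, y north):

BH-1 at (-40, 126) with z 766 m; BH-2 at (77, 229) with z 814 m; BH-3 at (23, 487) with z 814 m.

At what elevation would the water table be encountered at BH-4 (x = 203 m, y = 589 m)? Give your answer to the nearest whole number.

884 m

Two edge vectors: BH-1→BH-2 = (117, 103, 48), BH-1→BH-3 = (63, 361, 48).
Normal n = (BH-1→BH-2) × (BH-1→BH-3) = (-12384, -2592, 35748).
So ∂z/∂x = −n_x/n_z = 0.34642 and ∂z/∂y = −n_y/n_z = 0.07251.
Intercept c from BH-1: 766 + 13.86 − 9.14 = 770.72.
At (203, 589): z = 70.3 + 42.7 + 770.72 = 883.8 m.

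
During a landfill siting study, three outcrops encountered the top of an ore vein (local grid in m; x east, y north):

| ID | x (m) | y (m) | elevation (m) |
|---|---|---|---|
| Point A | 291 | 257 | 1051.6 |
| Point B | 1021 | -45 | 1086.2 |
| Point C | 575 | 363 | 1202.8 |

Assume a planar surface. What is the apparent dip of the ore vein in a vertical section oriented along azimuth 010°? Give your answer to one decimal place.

33.4°

Two edge vectors: Point A→Point B = (730, -302, 34.6), Point A→Point C = (284, 106, 151.2).
Normal n = (Point A→Point B) × (Point A→Point C) = (-49330, -100549.6, 163148).
So ∂z/∂x = −n_x/n_z = 0.30236 and ∂z/∂y = −n_y/n_z = 0.61631.
Unit vector along 010° is (sin 10°, cos 10°) = (0.1736, 0.9848).
Slope in that direction = a·(0.1736) + b·(0.9848) = 0.65945.
Apparent dip = arctan|0.65945| = 33.4° (true dip is 34.5°, so apparent ≤ true as expected).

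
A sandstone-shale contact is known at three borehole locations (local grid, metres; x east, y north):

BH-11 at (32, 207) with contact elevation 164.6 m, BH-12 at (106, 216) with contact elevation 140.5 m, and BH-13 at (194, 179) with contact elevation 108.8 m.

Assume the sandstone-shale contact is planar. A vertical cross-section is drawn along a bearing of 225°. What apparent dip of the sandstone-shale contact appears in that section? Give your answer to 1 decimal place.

Two edge vectors: BH-11→BH-12 = (74, 9, -24.1), BH-11→BH-13 = (162, -28, -55.8).
Normal n = (BH-11→BH-12) × (BH-11→BH-13) = (-1177, 225, -3530).
So ∂z/∂x = −n_x/n_z = −0.33343 and ∂z/∂y = −n_y/n_z = 0.06374.
Unit vector along 225° is (sin 225°, cos 225°) = (-0.7071, -0.7071).
Slope in that direction = a·(-0.7071) + b·(-0.7071) = 0.19070.
Apparent dip = arctan|0.19070| = 10.8° (true dip is 18.8°, so apparent ≤ true as expected).

10.8°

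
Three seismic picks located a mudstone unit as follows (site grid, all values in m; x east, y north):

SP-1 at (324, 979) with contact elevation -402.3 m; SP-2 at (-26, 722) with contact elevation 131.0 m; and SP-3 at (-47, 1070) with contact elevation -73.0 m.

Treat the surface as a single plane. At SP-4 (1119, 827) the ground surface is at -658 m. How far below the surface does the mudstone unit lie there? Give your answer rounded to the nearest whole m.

478 m

Let the plane be z = a·x + b·y + c.
SP-2−SP-1: −350a − 257b = 533.3;  SP-3−SP-1: −371a + 91b = 329.3.
Solving gives a = −1.04688, b = −0.64938.
Then c = -402.3 − a·324 − b·979 = 572.63.
At (1119, 827): z_contact = −1171.5 − 537.0 + 572.63 = -1135.9 m.
Depth below ground = -658 − (-1135.9) = 478 m.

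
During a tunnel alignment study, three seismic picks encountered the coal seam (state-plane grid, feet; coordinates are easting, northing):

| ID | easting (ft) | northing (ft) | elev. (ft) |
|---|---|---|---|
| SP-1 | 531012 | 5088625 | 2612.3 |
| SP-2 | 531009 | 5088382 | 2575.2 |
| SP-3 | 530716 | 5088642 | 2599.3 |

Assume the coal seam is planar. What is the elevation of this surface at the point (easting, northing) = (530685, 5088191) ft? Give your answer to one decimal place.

Two edge vectors: SP-1→SP-2 = (-3, -243, -37.1), SP-1→SP-3 = (-296, 17, -13).
Normal n = (SP-1→SP-2) × (SP-1→SP-3) = (3789.7, 10942.6, -71979).
So ∂z/∂easting = −n_x/n_z = 0.052650078 and ∂z/∂northing = −n_y/n_z = 0.152024896.
Intercept c from SP-1: 2612.3 − 27957.82 − 773597.69 = −798943.21.
At (530685, 5088191): z = 27940.6 + 773531.7 − 798943.21 = 2529.1 ft.

2529.1 ft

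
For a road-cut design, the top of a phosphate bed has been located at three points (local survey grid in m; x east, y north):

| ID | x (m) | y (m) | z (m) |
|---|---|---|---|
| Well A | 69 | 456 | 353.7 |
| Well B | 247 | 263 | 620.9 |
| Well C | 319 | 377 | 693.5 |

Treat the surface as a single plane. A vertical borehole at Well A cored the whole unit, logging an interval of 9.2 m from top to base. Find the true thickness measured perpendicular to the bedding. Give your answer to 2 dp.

Two edge vectors: Well A→Well B = (178, -193, 267.2), Well A→Well C = (250, -79, 339.8).
Normal n = (Well A→Well B) × (Well A→Well C) = (-44472.6, 6315.6, 34188).
So ∂z/∂x = −n_x/n_z = 1.30082 and ∂z/∂y = −n_y/n_z = −0.18473.
|∇z| = √(a²+b²) = 1.31388, so dip δ = arctan(1.31388) = 52.72°.
True thickness = vertical thickness × cos δ = 9.2 × cos 52.72° = 5.57 m.

5.57 m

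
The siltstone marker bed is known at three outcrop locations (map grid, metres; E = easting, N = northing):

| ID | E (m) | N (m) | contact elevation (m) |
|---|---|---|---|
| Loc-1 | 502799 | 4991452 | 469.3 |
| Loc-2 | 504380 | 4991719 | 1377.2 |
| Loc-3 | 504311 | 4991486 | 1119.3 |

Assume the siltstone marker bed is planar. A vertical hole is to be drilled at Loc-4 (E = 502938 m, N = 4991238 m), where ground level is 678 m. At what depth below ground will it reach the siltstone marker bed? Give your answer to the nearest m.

363 m

Let the plane be z = a·E + b·N + c.
Loc-2−Loc-1: 1581a + 267b = 907.9;  Loc-3−Loc-1: 1512a + 34b = 650.
Solving gives a = 0.40771939, b = 0.98612602.
Then c = 469.3 − a·502799 − b·4991452 = −5126732.29.
At (502938, 4991238): z_contact = 205057.6 + 4921989.7 − 5126732.29 = 314.9 m.
Depth below ground = 678 − 314.9 = 363 m.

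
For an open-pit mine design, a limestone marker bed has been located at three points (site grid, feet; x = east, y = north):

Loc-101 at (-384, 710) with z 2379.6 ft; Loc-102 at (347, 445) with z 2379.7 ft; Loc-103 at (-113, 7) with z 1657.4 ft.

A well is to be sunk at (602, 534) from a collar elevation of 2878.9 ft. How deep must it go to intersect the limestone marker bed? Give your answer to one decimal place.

Two edge vectors: Loc-101→Loc-102 = (731, -265, 0.1), Loc-101→Loc-103 = (271, -703, -722.2).
Normal n = (Loc-101→Loc-102) × (Loc-101→Loc-103) = (191453.3, 527955.3, -442078).
So ∂z/∂x = −n_x/n_z = 0.43308 and ∂z/∂y = −n_y/n_z = 1.19426.
Intercept c from Loc-101: 2379.6 + 166.30 − 847.92 = 1697.98.
At (602, 534): z_contact = 260.71 + 637.73 + 1697.98 = 2596.42 ft.
Depth below ground = 2878.9 − 2596.42 = 282.5 ft.

282.5 ft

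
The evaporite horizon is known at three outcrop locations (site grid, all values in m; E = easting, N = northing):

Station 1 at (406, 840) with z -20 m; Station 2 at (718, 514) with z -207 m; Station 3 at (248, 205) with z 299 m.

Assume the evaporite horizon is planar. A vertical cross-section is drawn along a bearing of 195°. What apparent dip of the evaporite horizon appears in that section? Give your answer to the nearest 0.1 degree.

26.6°

Two edge vectors: Station 1→Station 2 = (312, -326, -187), Station 1→Station 3 = (-158, -635, 319).
Normal n = (Station 1→Station 2) × (Station 1→Station 3) = (-222739, -69982, -249628).
So ∂z/∂E = −n_x/n_z = −0.89228 and ∂z/∂N = −n_y/n_z = −0.28035.
Unit vector along 195° is (sin 195°, cos 195°) = (-0.2588, -0.9659).
Slope in that direction = a·(-0.2588) + b·(-0.9659) = 0.50173.
Apparent dip = arctan|0.50173| = 26.6° (true dip is 43.1°, so apparent ≤ true as expected).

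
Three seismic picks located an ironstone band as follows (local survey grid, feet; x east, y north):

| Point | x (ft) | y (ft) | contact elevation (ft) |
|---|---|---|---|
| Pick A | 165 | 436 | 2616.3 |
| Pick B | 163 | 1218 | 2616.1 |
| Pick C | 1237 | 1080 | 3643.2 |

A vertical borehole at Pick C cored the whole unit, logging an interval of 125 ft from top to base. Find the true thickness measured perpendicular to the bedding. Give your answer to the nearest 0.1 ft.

Let the plane be z = a·x + b·y + c.
Pick B−Pick A: −2a + 782b = −0.2;  Pick C−Pick A: 1072a + 644b = 1026.9.
Solving gives a = 0.95661, b = 0.00219.
|∇z| = √(a²+b²) = 0.95662, so dip δ = arctan(0.95662) = 43.73°.
True thickness = vertical thickness × cos δ = 125 × cos 43.73° = 90.3 ft.

90.3 ft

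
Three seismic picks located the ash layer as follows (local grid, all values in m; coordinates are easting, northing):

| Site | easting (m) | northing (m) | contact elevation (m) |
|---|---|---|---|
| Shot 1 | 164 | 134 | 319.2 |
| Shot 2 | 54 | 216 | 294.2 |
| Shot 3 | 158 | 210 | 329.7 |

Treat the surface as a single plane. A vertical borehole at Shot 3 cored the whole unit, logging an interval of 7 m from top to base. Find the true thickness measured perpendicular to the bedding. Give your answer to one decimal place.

6.5 m

Two edge vectors: Shot 1→Shot 2 = (-110, 82, -25), Shot 1→Shot 3 = (-6, 76, 10.5).
Normal n = (Shot 1→Shot 2) × (Shot 1→Shot 3) = (2761, 1305, -7868).
So ∂z/∂easting = −n_x/n_z = 0.35092 and ∂z/∂northing = −n_y/n_z = 0.16586.
|∇z| = √(a²+b²) = 0.38814, so dip δ = arctan(0.38814) = 21.21°.
True thickness = vertical thickness × cos δ = 7 × cos 21.21° = 6.5 m.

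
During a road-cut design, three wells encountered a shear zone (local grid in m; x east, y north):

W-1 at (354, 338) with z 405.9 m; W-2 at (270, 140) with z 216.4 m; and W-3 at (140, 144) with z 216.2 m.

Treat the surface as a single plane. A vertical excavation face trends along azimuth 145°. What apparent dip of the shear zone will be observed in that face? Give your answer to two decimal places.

37.08°

Two edge vectors: W-1→W-2 = (-84, -198, -189.5), W-1→W-3 = (-214, -194, -189.7).
Normal n = (W-1→W-2) × (W-1→W-3) = (797.6, 24618.2, -26076).
So ∂z/∂x = −n_x/n_z = 0.03059 and ∂z/∂y = −n_y/n_z = 0.94409.
Unit vector along 145° is (sin 145°, cos 145°) = (0.5736, -0.8192).
Slope in that direction = a·(0.5736) + b·(-0.8192) = −0.75581.
Apparent dip = arctan|0.75581| = 37.08° (true dip is 43.4°, so apparent ≤ true as expected).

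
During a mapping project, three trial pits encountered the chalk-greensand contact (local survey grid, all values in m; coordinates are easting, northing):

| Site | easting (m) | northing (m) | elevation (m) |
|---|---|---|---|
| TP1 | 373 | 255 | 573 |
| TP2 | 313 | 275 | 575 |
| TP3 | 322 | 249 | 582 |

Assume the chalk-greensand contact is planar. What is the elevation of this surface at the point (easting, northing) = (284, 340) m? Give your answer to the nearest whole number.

558 m

Two edge vectors: TP1→TP2 = (-60, 20, 2), TP1→TP3 = (-51, -6, 9).
Normal n = (TP1→TP2) × (TP1→TP3) = (192, 438, 1380).
So ∂z/∂easting = −n_x/n_z = −0.13913 and ∂z/∂northing = −n_y/n_z = −0.31739.
Intercept c from TP1: 573 + 51.90 + 80.93 = 705.83.
At (284, 340): z = −39.5 − 107.9 + 705.83 = 558.4 m.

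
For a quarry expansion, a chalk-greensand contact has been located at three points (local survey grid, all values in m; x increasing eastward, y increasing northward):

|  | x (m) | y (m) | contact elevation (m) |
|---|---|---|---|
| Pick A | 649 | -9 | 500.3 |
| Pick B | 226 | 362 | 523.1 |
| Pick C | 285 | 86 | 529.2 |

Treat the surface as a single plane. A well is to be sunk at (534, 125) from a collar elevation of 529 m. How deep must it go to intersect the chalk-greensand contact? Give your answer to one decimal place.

23.9 m

Let the plane be z = a·x + b·y + c.
Pick B−Pick A: −423a + 371b = 22.8;  Pick C−Pick A: −364a + 95b = 28.9.
Solving gives a = −0.09020, b = −0.04138.
Then c = 500.3 − a·649 − b·-9 = 558.46.
At (534, 125): z_contact = −48.16 − 5.17 + 558.46 = 505.13 m.
Depth below ground = 529 − 505.13 = 23.9 m.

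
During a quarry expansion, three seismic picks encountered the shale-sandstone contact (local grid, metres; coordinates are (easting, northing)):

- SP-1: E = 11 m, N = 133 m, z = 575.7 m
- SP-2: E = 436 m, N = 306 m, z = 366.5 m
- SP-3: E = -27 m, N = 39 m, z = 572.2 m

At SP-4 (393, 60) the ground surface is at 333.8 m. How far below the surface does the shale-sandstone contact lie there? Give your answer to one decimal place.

Two edge vectors: SP-1→SP-2 = (425, 173, -209.2), SP-1→SP-3 = (-38, -94, -3.5).
Normal n = (SP-1→SP-2) × (SP-1→SP-3) = (-20270.3, 9437.1, -33376).
So ∂z/∂E = −n_x/n_z = −0.60733 and ∂z/∂N = −n_y/n_z = 0.28275.
Intercept c from SP-1: 575.7 + 6.68 − 37.61 = 544.77.
At (393, 60): z_contact = −238.68 + 16.97 + 544.77 = 323.06 m.
Depth below ground = 333.8 − 323.06 = 10.7 m.

10.7 m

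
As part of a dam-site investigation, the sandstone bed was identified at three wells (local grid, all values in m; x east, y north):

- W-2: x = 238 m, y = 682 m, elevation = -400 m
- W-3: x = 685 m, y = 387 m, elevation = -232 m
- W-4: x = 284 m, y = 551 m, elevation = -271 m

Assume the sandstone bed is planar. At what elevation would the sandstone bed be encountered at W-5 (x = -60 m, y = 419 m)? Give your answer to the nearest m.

Two edge vectors: W-2→W-3 = (447, -295, 168), W-2→W-4 = (46, -131, 129).
Normal n = (W-2→W-3) × (W-2→W-4) = (-16047, -49935, -44987).
So ∂z/∂x = −n_x/n_z = −0.35670 and ∂z/∂y = −n_y/n_z = −1.10999.
Intercept c from W-2: -400 + 84.90 + 757.01 = 441.91.
At (-60, 419): z = 21.4 − 465.1 + 441.91 = -1.8 m.

-2 m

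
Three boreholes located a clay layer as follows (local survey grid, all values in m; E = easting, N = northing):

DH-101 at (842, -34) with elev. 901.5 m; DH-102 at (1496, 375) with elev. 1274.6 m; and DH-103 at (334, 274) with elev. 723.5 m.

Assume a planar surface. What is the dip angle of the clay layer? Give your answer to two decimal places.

Let the plane be z = a·E + b·N + c.
DH-102−DH-101: 654a + 409b = 373.1;  DH-103−DH-101: −508a + 308b = −178.
Solving gives a = 0.45874, b = 0.17870.
Gradient magnitude |∇z| = √(a² + b²) = √(0.21044 + 0.03193) = 0.49231.
True dip = arctan(0.49231) = 26.21°, dipping toward WSW (azimuth ≈ 249°).

26.21°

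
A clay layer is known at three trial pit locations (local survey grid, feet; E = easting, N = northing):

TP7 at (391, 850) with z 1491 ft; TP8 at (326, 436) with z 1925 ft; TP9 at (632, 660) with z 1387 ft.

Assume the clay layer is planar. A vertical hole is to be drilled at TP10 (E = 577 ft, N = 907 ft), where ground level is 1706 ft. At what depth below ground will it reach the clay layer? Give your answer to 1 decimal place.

473.0 ft

Let the plane be z = a·E + b·N + c.
TP8−TP7: −65a − 414b = 434;  TP9−TP7: 241a − 190b = −104.
Solving gives a = −1.11944, b = −0.87255.
Then c = 1491 − a·391 − b·850 = 2670.37.
At (577, 907): z_contact = −645.92 − 791.40 + 2670.37 = 1233.05 ft.
Depth below ground = 1706 − 1233.05 = 473.0 ft.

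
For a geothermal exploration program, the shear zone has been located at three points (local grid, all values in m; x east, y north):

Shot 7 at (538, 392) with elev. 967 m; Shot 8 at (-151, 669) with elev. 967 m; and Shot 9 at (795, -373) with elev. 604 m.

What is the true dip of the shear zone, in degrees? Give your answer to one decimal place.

30.6°

Let the plane be z = a·x + b·y + c.
Shot 8−Shot 7: −689a + 277b = 0;  Shot 9−Shot 7: 257a − 765b = −363.
Solving gives a = 0.22056, b = 0.54861.
Gradient magnitude |∇z| = √(a² + b²) = √(0.04865 + 0.30097) = 0.59128.
True dip = arctan(0.59128) = 30.6°, dipping toward SSW (azimuth ≈ 202°).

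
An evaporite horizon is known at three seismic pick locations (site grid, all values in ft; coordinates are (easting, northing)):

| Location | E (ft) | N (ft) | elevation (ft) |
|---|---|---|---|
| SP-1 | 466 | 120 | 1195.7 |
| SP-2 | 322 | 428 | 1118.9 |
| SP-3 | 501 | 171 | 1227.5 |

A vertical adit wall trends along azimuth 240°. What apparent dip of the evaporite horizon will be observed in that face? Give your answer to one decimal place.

35.3°

Two edge vectors: SP-1→SP-2 = (-144, 308, -76.8), SP-1→SP-3 = (35, 51, 31.8).
Normal n = (SP-1→SP-2) × (SP-1→SP-3) = (13711.2, 1891.2, -18124).
So ∂z/∂E = −n_x/n_z = 0.75652 and ∂z/∂N = −n_y/n_z = 0.10435.
Unit vector along 240° is (sin 240°, cos 240°) = (-0.8660, -0.5000).
Slope in that direction = a·(-0.8660) + b·(-0.5000) = −0.70734.
Apparent dip = arctan|0.70734| = 35.3° (true dip is 37.4°, so apparent ≤ true as expected).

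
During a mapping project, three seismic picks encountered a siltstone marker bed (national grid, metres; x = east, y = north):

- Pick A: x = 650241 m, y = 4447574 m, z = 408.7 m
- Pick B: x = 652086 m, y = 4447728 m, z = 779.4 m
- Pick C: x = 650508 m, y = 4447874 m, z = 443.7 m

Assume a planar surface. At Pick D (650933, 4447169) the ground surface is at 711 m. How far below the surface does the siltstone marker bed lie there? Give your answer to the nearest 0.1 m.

132.2 m

Let the plane be z = a·x + b·y + c.
Pick B−Pick A: 1845a + 154b = 370.7;  Pick C−Pick A: 267a + 300b = 35.
Solving gives a = 0.206525600, b = −0.067141117.
Then c = 408.7 − a·650241 − b·4447574 = 164732.38.
At (650933, 4447169): z_contact = 134434.33 − 298587.90 + 164732.38 = 578.81 m.
Depth below ground = 711 − 578.81 = 132.2 m.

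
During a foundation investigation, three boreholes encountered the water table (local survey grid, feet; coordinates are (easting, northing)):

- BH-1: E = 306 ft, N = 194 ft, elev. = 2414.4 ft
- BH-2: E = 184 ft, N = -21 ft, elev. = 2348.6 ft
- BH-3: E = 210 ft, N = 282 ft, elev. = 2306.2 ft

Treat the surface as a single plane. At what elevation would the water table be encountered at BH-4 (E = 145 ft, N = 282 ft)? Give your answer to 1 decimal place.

2246.0 ft

Two edge vectors: BH-1→BH-2 = (-122, -215, -65.8), BH-1→BH-3 = (-96, 88, -108.2).
Normal n = (BH-1→BH-2) × (BH-1→BH-3) = (29053.4, -6883.6, -31376).
So ∂z/∂E = −n_x/n_z = 0.92598 and ∂z/∂N = −n_y/n_z = −0.21939.
Intercept c from BH-1: 2414.4 − 283.35 + 42.56 = 2173.61.
At (145, 282): z = 134.3 − 61.9 + 2173.61 = 2246.0 ft.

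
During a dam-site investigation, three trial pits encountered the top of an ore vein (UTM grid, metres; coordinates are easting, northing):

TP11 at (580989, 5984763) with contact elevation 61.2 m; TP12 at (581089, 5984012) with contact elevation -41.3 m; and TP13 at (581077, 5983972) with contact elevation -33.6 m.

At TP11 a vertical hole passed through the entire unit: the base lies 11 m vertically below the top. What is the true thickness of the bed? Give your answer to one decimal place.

8.8 m

Two edge vectors: TP11→TP12 = (100, -751, -102.5), TP11→TP13 = (88, -791, -94.8).
Normal n = (TP11→TP12) × (TP11→TP13) = (-9882.7, 460, -13012).
So ∂z/∂easting = −n_x/n_z = −0.75951 and ∂z/∂northing = −n_y/n_z = 0.03535.
|∇z| = √(a²+b²) = 0.76033, so dip δ = arctan(0.76033) = 37.25°.
True thickness = vertical thickness × cos δ = 11 × cos 37.25° = 8.8 m.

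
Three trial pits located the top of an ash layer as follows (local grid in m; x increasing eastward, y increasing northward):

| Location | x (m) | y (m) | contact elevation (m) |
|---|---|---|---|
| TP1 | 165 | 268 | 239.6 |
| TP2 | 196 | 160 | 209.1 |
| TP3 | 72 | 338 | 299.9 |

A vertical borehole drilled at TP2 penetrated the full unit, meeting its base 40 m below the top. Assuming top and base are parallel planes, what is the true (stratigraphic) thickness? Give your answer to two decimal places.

Two edge vectors: TP1→TP2 = (31, -108, -30.5), TP1→TP3 = (-93, 70, 60.3).
Normal n = (TP1→TP2) × (TP1→TP3) = (-4377.4, 967.2, -7874).
So ∂z/∂x = −n_x/n_z = −0.55593 and ∂z/∂y = −n_y/n_z = 0.12283.
|∇z| = √(a²+b²) = 0.56934, so dip δ = arctan(0.56934) = 29.65°.
True thickness = vertical thickness × cos δ = 40 × cos 29.65° = 34.76 m.

34.76 m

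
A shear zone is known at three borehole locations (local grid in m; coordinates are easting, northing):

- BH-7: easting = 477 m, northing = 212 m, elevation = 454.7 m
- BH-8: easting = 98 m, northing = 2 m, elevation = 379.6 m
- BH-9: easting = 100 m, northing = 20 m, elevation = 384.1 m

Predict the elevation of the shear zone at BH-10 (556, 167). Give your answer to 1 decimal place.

448.8 m

Let the plane be z = a·easting + b·northing + c.
BH-8−BH-7: −379a − 210b = −75.1;  BH-9−BH-7: −377a − 192b = −70.6.
Solving gives a = 0.06354, b = 0.24294.
Then c = 454.7 − a·477 − b·212 = 372.89.
At (556, 167): z = 35.3 + 40.6 + 372.89 = 448.8 m.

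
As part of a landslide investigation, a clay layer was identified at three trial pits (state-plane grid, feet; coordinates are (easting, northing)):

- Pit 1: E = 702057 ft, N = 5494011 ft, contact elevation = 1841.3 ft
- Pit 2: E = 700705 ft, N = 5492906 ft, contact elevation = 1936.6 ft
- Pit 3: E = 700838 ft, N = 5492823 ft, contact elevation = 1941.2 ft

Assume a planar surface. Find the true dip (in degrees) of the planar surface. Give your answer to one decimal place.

Two edge vectors: Pit 1→Pit 2 = (-1352, -1105, 95.3), Pit 1→Pit 3 = (-1219, -1188, 99.9).
Normal n = (Pit 1→Pit 2) × (Pit 1→Pit 3) = (2826.9, 18894.1, 259181).
So ∂z/∂E = −n_x/n_z = −0.01091 and ∂z/∂N = −n_y/n_z = −0.07290.
Gradient magnitude |∇z| = √(a² + b²) = √(0.00012 + 0.00531) = 0.07371.
True dip = arctan(0.07371) = 4.2°, dipping toward N (azimuth ≈ 009°).

4.2°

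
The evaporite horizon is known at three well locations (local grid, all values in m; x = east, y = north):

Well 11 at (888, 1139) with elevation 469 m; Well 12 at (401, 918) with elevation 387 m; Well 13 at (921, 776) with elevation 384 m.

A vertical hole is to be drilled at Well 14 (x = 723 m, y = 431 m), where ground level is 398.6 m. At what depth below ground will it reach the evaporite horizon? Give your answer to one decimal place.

109.1 m

Two edge vectors: Well 11→Well 12 = (-487, -221, -82), Well 11→Well 13 = (33, -363, -85).
Normal n = (Well 11→Well 12) × (Well 11→Well 13) = (-10981, -44101, 184074).
So ∂z/∂x = −n_x/n_z = 0.059655 and ∂z/∂y = −n_y/n_z = 0.239583.
Intercept c from Well 11: 469 − 52.97 − 272.89 = 143.14.
At (723, 431): z_contact = 43.13 + 103.26 + 143.14 = 289.53 m.
Depth below ground = 398.6 − 289.53 = 109.1 m.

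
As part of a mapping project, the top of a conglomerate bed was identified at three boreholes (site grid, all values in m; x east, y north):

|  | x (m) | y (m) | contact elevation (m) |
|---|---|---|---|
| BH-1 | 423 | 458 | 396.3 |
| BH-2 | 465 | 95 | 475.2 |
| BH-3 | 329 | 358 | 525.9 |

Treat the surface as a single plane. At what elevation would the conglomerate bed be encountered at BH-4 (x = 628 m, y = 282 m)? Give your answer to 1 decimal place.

Let the plane be z = a·x + b·y + c.
BH-2−BH-1: 42a − 363b = 78.9;  BH-3−BH-1: −94a − 100b = 129.6.
Solving gives a = −1.02173, b = −0.33557.
Then c = 396.3 − a·423 − b·458 = 982.18.
At (628, 282): z = −641.6 − 94.6 + 982.18 = 245.9 m.

245.9 m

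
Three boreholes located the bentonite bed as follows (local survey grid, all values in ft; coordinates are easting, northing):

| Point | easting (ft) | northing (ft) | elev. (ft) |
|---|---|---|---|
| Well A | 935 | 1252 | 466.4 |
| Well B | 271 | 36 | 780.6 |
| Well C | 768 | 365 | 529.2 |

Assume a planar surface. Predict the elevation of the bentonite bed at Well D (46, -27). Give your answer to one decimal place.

896.8 ft

Let the plane be z = a·easting + b·northing + c.
Well B−Well A: −664a − 1216b = 314.2;  Well C−Well A: −167a − 887b = 62.8.
Solving gives a = −0.524314, b = 0.027915.
Then c = 466.4 − a·935 − b·1252 = 921.68.
At (46, -27): z = −24.1 − 0.8 + 921.68 = 896.8 ft.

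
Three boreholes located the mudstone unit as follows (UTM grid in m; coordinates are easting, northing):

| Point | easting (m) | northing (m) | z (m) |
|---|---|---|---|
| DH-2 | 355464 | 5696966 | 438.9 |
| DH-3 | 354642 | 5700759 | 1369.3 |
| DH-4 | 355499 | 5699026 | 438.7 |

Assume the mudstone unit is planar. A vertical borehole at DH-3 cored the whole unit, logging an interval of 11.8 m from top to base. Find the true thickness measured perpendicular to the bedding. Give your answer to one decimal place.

8.1 m

Let the plane be z = a·easting + b·northing + c.
DH-3−DH-2: −822a + 3793b = 930.4;  DH-4−DH-2: 35a + 2060b = −0.2.
Solving gives a = −1.05000, b = 0.01774.
|∇z| = √(a²+b²) = 1.05015, so dip δ = arctan(1.05015) = 46.40°.
True thickness = vertical thickness × cos δ = 11.8 × cos 46.40° = 8.1 m.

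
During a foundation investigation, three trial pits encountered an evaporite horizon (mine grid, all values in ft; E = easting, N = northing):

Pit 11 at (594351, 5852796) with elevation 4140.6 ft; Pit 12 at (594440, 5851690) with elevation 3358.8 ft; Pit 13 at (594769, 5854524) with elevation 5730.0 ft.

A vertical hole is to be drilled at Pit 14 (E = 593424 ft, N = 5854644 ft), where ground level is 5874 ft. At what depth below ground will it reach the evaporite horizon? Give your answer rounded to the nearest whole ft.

941 ft

Let the plane be z = a·E + b·N + c.
Pit 12−Pit 11: 89a − 1106b = −781.8;  Pit 13−Pit 11: 418a + 1728b = 1589.4.
Solving gives a = 0.66048693, b = 0.76002110.
Then c = 4140.6 − a·594351 − b·5852796 = −4836668.93.
At (593424, 5854644): z_contact = 391948.8 + 4449653.0 − 4836668.93 = 4932.8 ft.
Depth below ground = 5874 − 4932.8 = 941 ft.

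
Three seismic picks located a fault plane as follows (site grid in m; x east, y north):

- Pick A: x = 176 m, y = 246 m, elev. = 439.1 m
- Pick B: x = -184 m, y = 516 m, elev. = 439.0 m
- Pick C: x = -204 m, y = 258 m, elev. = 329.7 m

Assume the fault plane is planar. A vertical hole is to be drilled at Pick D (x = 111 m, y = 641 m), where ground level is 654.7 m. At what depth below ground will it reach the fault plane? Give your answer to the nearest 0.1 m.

77.0 m

Let the plane be z = a·x + b·y + c.
Pick B−Pick A: −360a + 270b = −0.1;  Pick C−Pick A: −380a + 12b = −109.4.
Solving gives a = 0.30054, b = 0.40035.
Then c = 439.1 − a·176 − b·246 = 287.72.
At (111, 641): z_contact = 33.36 + 256.62 + 287.72 = 577.70 m.
Depth below ground = 654.7 − 577.70 = 77.0 m.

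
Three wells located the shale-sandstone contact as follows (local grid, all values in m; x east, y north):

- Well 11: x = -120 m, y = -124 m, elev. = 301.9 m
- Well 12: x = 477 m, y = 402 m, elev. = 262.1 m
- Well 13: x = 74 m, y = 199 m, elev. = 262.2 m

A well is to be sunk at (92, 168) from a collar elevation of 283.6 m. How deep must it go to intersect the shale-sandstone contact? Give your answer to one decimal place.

14.4 m

Two edge vectors: Well 11→Well 12 = (597, 526, -39.8), Well 11→Well 13 = (194, 323, -39.7).
Normal n = (Well 11→Well 12) × (Well 11→Well 13) = (-8026.8, 15979.7, 90787).
So ∂z/∂x = −n_x/n_z = 0.08841 and ∂z/∂y = −n_y/n_z = −0.17601.
Intercept c from Well 11: 301.9 + 10.61 − 21.83 = 290.68.
At (92, 168): z_contact = 8.13 − 29.57 + 290.68 = 269.25 m.
Depth below ground = 283.6 − 269.25 = 14.4 m.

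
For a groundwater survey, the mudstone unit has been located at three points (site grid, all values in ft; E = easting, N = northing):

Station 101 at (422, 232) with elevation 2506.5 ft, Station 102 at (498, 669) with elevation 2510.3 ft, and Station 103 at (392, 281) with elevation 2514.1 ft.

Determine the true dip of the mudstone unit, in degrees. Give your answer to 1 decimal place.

10.8°

Let the plane be z = a·E + b·N + c.
Station 102−Station 101: 76a + 437b = 3.8;  Station 103−Station 101: −30a + 49b = 7.6.
Solving gives a = −0.18623, b = 0.04108.
Gradient magnitude |∇z| = √(a² + b²) = √(0.03468 + 0.00169) = 0.19071.
True dip = arctan(0.19071) = 10.8°, dipping toward ESE (azimuth ≈ 102°).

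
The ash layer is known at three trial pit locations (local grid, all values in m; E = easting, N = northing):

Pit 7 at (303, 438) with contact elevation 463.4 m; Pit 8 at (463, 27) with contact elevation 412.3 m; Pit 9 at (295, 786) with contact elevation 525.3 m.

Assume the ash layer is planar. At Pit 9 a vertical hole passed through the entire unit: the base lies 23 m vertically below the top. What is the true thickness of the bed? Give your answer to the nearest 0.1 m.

Two edge vectors: Pit 7→Pit 8 = (160, -411, -51.1), Pit 7→Pit 9 = (-8, 348, 61.9).
Normal n = (Pit 7→Pit 8) × (Pit 7→Pit 9) = (-7658.1, -9495.2, 52392).
So ∂z/∂E = −n_x/n_z = 0.14617 and ∂z/∂N = −n_y/n_z = 0.18123.
|∇z| = √(a²+b²) = 0.23283, so dip δ = arctan(0.23283) = 13.11°.
True thickness = vertical thickness × cos δ = 23 × cos 13.11° = 22.4 m.

22.4 m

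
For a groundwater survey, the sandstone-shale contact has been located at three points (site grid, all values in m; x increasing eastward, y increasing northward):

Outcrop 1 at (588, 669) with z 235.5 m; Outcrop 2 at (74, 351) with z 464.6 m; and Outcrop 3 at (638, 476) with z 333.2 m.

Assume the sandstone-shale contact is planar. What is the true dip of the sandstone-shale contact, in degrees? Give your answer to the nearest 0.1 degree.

28.7°

Two edge vectors: Outcrop 1→Outcrop 2 = (-514, -318, 229.1), Outcrop 1→Outcrop 3 = (50, -193, 97.7).
Normal n = (Outcrop 1→Outcrop 2) × (Outcrop 1→Outcrop 3) = (13147.7, 61672.8, 115102).
So ∂z/∂x = −n_x/n_z = −0.11423 and ∂z/∂y = −n_y/n_z = −0.53581.
Gradient magnitude |∇z| = √(a² + b²) = √(0.01305 + 0.28709) = 0.54785.
True dip = arctan(0.54785) = 28.7°, dipping toward NNE (azimuth ≈ 012°).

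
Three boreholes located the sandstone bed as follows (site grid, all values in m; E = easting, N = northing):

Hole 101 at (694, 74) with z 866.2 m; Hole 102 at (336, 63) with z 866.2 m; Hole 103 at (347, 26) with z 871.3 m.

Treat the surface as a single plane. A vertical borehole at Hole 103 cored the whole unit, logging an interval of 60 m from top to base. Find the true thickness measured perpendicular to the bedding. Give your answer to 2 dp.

Two edge vectors: Hole 101→Hole 102 = (-358, -11, 0), Hole 101→Hole 103 = (-347, -48, 5.1).
Normal n = (Hole 101→Hole 102) × (Hole 101→Hole 103) = (-56.1, 1825.8, 13367).
So ∂z/∂E = −n_x/n_z = 0.00420 and ∂z/∂N = −n_y/n_z = −0.13659.
|∇z| = √(a²+b²) = 0.13665, so dip δ = arctan(0.13665) = 7.78°.
True thickness = vertical thickness × cos δ = 60 × cos 7.78° = 59.45 m.

59.45 m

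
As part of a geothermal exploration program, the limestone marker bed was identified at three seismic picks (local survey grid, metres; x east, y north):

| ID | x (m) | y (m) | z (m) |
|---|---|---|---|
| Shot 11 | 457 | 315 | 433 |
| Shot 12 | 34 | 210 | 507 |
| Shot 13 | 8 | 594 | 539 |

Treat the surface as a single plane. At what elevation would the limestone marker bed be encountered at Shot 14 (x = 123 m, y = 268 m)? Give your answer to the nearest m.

494 m

Two edge vectors: Shot 11→Shot 12 = (-423, -105, 74), Shot 11→Shot 13 = (-449, 279, 106).
Normal n = (Shot 11→Shot 12) × (Shot 11→Shot 13) = (-31776, 11612, -165162).
So ∂z/∂x = −n_x/n_z = −0.19239 and ∂z/∂y = −n_y/n_z = 0.07031.
Intercept c from Shot 11: 433 + 87.92 − 22.15 = 498.78.
At (123, 268): z = −23.7 + 18.8 + 498.78 = 494.0 m.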